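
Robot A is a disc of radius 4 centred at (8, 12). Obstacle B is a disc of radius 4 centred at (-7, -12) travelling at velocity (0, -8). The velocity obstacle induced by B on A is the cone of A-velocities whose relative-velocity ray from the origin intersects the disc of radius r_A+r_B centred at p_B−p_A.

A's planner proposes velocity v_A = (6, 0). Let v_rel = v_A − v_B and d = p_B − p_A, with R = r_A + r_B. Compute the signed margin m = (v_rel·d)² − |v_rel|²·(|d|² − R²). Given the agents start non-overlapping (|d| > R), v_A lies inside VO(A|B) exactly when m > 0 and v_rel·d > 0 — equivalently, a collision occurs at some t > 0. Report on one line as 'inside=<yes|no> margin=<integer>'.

d = (-15, -24),  |d|² = 801;  R = 4+4 = 8,  c = 801−8² = 737
v_rel = (6, 8),  |v_rel|² = 100;  v_rel·d = (6)·(-15) + (8)·(-24) = -282
100·t² + 564·t + 737 = 0  ⇒  m = (-282)² − 100·737 = 5824
m = 5824 > 0,  v_rel·d = -282 < 0  ⇒  outside

inside=no margin=5824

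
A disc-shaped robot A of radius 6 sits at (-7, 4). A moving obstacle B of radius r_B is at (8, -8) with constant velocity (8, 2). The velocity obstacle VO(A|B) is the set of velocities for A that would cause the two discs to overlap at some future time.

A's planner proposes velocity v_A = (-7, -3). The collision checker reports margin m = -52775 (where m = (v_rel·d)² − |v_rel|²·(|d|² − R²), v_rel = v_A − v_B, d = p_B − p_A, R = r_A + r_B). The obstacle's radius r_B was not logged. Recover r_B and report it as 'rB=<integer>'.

m = -52775
d = (15, -12);  v_rel = (-15, -5),  |v_rel|² = 250
v_rel×d = (-15)·(-12) − (-5)·(15) = 255
since m = R²·250 − 255²:  R² = (65025 + -52775) / 250 = 49
R = √49 = 7  ⇒  r_B = 7 − 6 = 1

rB=1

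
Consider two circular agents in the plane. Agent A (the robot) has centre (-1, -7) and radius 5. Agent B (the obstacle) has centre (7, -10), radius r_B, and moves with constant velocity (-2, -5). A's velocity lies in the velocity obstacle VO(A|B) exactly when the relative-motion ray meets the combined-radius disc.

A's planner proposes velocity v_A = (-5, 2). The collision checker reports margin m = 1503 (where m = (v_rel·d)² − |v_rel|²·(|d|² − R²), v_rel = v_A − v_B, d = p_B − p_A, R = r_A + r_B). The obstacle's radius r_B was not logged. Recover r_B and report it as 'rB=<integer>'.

m = 1503
d = (8, -3);  v_rel = (-3, 7),  |v_rel|² = 58
v_rel×d = (-3)·(-3) − (7)·(8) = -47
since m = R²·58 − (-47)²:  R² = (2209 + 1503) / 58 = 64
R = √64 = 8  ⇒  r_B = 8 − 5 = 3

rB=3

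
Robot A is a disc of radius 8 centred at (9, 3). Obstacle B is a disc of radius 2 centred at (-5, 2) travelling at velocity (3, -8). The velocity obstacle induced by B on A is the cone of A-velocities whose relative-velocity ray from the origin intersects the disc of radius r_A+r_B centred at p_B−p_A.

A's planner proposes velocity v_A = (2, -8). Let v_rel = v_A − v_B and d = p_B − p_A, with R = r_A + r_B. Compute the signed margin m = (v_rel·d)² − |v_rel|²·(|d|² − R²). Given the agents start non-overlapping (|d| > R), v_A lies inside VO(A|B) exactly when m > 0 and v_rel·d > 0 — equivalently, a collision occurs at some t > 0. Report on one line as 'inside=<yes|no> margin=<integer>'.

d = (-14, -1),  |d|² = 197;  R = 8+2 = 10,  c = 197−10² = 97
v_rel = (-1, 0),  |v_rel|² = 1;  v_rel·d = (-1)·(-14) + (0)·(-1) = 14
1·t² − 28·t + 97 = 0  ⇒  m = 14² − 1·97 = 99
m = 99 > 0,  v_rel·d = 14 > 0  ⇒  inside

inside=yes margin=99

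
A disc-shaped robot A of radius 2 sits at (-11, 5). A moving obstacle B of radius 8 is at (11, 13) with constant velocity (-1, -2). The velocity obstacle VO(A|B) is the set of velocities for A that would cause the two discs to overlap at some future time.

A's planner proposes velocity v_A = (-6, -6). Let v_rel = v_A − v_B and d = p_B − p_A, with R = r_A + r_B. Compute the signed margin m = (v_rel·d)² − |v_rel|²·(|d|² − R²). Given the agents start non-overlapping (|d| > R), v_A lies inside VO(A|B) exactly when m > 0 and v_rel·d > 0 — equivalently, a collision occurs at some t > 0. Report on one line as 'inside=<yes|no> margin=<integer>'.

d = (22, 8),  |d|² = 548;  R = 2+8 = 10,  c = 548−10² = 448
v_rel = (-5, -4),  |v_rel|² = 41;  v_rel·d = (-5)·(22) + (-4)·(8) = -142
41·t² + 284·t + 448 = 0  ⇒  m = (-142)² − 41·448 = 1796
m = 1796 > 0,  v_rel·d = -142 < 0  ⇒  outside

inside=no margin=1796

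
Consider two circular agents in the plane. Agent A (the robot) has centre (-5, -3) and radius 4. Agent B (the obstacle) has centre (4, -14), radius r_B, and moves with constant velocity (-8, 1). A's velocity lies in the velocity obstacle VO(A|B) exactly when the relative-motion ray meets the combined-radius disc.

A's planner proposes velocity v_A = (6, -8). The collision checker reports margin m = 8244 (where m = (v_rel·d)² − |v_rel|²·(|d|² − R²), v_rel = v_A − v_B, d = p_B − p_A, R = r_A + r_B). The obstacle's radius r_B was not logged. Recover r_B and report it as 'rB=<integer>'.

m = 8244
d = (9, -11);  v_rel = (14, -9),  |v_rel|² = 277
v_rel×d = (14)·(-11) − (-9)·(9) = -73
since m = R²·277 − (-73)²:  R² = (5329 + 8244) / 277 = 49
R = √49 = 7  ⇒  r_B = 7 − 4 = 3

rB=3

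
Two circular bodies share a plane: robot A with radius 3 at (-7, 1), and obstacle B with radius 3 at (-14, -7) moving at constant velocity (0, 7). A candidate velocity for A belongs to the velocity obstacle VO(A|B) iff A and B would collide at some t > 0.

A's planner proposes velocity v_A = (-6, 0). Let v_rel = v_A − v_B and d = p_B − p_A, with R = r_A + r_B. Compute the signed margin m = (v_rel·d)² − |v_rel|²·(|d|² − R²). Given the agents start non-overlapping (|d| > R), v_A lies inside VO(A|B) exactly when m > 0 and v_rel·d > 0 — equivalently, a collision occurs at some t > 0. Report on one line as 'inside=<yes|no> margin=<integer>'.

d = (-7, -8),  |d|² = 113;  R = 3+3 = 6,  c = 113−6² = 77
v_rel = (-6, -7),  |v_rel|² = 85;  v_rel·d = (-6)·(-7) + (-7)·(-8) = 98
85·t² − 196·t + 77 = 0  ⇒  m = 98² − 85·77 = 3059
m = 3059 > 0,  v_rel·d = 98 > 0  ⇒  inside

inside=yes margin=3059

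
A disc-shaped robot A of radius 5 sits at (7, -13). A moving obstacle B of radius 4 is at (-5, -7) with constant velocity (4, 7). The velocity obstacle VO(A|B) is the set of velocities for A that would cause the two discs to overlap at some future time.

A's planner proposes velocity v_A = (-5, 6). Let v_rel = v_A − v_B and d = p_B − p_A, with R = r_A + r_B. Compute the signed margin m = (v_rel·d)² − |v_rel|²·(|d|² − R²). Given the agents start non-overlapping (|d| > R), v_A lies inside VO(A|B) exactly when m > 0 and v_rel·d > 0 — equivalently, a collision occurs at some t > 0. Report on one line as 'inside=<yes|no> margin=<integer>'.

d = (-12, 6),  |d|² = 180;  R = 5+4 = 9,  c = 180−9² = 99
v_rel = (-9, -1),  |v_rel|² = 82;  v_rel·d = (-9)·(-12) + (-1)·(6) = 102
82·t² − 204·t + 99 = 0  ⇒  m = 102² − 82·99 = 2286
m = 2286 > 0,  v_rel·d = 102 > 0  ⇒  inside

inside=yes margin=2286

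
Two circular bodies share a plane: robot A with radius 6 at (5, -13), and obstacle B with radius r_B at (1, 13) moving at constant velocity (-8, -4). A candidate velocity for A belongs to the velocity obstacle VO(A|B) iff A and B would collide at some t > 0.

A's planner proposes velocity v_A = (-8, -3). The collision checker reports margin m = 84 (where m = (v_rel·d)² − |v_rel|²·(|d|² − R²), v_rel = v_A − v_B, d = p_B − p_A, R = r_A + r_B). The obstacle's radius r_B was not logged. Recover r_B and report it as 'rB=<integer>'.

m = 84
d = (-4, 26);  v_rel = (0, 1),  |v_rel|² = 1
v_rel×d = (0)·(26) − (1)·(-4) = 4
since m = R²·1 − 4²:  R² = (16 + 84) / 1 = 100
R = √100 = 10  ⇒  r_B = 10 − 6 = 4

rB=4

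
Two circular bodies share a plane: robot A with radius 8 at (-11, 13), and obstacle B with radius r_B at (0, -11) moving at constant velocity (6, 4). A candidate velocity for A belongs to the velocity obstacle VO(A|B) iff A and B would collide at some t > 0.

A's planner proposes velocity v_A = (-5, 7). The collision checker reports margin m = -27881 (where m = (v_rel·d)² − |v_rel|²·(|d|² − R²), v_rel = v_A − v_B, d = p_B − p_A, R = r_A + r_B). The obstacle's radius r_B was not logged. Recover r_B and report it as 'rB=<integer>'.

m = -27881
d = (11, -24);  v_rel = (-11, 3),  |v_rel|² = 130
v_rel×d = (-11)·(-24) − (3)·(11) = 231
since m = R²·130 − 231²:  R² = (53361 + -27881) / 130 = 196
R = √196 = 14  ⇒  r_B = 14 − 8 = 6

rB=6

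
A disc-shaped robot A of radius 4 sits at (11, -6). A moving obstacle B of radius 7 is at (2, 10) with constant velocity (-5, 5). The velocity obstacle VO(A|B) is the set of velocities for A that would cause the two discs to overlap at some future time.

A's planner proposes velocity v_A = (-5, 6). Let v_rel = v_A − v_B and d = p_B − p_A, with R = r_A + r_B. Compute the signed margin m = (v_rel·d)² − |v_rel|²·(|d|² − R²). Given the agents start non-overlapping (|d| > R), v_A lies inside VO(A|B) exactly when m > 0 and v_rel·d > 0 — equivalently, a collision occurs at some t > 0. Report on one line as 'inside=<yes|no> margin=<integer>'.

d = (-9, 16),  |d|² = 337;  R = 4+7 = 11,  c = 337−11² = 216
v_rel = (0, 1),  |v_rel|² = 1;  v_rel·d = (0)·(-9) + (1)·(16) = 16
1·t² − 32·t + 216 = 0  ⇒  m = 16² − 1·216 = 40
m = 40 > 0,  v_rel·d = 16 > 0  ⇒  inside

inside=yes margin=40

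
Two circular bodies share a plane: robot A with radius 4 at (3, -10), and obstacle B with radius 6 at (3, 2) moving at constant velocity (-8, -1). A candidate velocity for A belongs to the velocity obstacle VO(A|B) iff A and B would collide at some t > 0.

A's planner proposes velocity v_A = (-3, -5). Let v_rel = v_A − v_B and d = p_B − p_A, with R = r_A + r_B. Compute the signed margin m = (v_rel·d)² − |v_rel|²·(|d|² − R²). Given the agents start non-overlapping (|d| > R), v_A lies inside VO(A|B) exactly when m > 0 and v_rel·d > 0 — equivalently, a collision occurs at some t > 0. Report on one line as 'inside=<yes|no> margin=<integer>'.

d = (0, 12),  |d|² = 144;  R = 4+6 = 10,  c = 144−10² = 44
v_rel = (5, -4),  |v_rel|² = 41;  v_rel·d = (5)·(0) + (-4)·(12) = -48
41·t² + 96·t + 44 = 0  ⇒  m = (-48)² − 41·44 = 500
m = 500 > 0,  v_rel·d = -48 < 0  ⇒  outside

inside=no margin=500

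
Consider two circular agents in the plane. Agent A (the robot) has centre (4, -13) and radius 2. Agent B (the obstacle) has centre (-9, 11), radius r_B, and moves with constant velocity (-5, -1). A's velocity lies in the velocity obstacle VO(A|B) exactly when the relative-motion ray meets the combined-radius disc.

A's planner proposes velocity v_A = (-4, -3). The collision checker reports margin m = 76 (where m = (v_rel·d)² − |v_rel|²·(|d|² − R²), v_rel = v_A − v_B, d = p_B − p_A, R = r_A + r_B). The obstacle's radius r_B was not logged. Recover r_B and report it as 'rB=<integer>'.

m = 76
d = (-13, 24);  v_rel = (1, -2),  |v_rel|² = 5
v_rel×d = (1)·(24) − (-2)·(-13) = -2
since m = R²·5 − (-2)²:  R² = (4 + 76) / 5 = 16
R = √16 = 4  ⇒  r_B = 4 − 2 = 2

rB=2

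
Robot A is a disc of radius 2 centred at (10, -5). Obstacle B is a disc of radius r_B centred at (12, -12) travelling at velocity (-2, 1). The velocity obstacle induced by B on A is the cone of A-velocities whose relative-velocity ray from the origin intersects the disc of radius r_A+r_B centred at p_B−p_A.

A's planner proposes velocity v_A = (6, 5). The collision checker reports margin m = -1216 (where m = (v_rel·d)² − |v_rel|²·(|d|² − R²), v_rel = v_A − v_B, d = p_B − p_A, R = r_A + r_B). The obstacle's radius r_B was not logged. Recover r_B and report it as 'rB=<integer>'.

m = -1216
d = (2, -7);  v_rel = (8, 4),  |v_rel|² = 80
v_rel×d = (8)·(-7) − (4)·(2) = -64
since m = R²·80 − (-64)²:  R² = (4096 + -1216) / 80 = 36
R = √36 = 6  ⇒  r_B = 6 − 2 = 4

rB=4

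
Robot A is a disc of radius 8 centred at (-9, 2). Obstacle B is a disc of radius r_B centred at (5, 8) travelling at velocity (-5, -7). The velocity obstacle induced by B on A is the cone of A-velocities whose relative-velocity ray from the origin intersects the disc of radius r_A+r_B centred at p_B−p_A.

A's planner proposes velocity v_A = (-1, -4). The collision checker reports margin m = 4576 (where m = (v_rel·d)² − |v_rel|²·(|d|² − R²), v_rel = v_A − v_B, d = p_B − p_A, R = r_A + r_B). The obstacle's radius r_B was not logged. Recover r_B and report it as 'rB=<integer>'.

m = 4576
d = (14, 6);  v_rel = (4, 3),  |v_rel|² = 25
v_rel×d = (4)·(6) − (3)·(14) = -18
since m = R²·25 − (-18)²:  R² = (324 + 4576) / 25 = 196
R = √196 = 14  ⇒  r_B = 14 − 8 = 6

rB=6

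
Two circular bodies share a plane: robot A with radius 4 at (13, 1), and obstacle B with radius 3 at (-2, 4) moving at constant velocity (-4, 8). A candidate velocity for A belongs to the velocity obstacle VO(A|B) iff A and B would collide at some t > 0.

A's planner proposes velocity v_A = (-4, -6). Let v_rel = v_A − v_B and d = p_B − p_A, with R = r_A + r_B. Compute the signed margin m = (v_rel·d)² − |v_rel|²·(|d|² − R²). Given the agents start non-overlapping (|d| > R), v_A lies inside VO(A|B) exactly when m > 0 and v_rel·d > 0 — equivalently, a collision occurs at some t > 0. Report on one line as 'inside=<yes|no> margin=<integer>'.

d = (-15, 3),  |d|² = 234;  R = 4+3 = 7,  c = 234−7² = 185
v_rel = (0, -14),  |v_rel|² = 196;  v_rel·d = (0)·(-15) + (-14)·(3) = -42
196·t² + 84·t + 185 = 0  ⇒  m = (-42)² − 196·185 = -34496
m = -34496 < 0,  v_rel·d = -42 < 0  ⇒  outside

inside=no margin=-34496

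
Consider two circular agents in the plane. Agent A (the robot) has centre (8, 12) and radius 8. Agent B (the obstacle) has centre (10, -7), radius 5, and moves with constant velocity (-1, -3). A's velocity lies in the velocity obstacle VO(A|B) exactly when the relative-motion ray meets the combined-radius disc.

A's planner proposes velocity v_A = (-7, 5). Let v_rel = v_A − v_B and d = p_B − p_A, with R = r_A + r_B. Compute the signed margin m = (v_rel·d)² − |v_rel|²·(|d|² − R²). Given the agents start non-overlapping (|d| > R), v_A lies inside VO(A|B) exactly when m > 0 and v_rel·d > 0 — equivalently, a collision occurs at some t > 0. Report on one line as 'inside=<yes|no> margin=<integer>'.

d = (2, -19),  |d|² = 365;  R = 8+5 = 13,  c = 365−13² = 196
v_rel = (-6, 8),  |v_rel|² = 100;  v_rel·d = (-6)·(2) + (8)·(-19) = -164
100·t² + 328·t + 196 = 0  ⇒  m = (-164)² − 100·196 = 7296
m = 7296 > 0,  v_rel·d = -164 < 0  ⇒  outside

inside=no margin=7296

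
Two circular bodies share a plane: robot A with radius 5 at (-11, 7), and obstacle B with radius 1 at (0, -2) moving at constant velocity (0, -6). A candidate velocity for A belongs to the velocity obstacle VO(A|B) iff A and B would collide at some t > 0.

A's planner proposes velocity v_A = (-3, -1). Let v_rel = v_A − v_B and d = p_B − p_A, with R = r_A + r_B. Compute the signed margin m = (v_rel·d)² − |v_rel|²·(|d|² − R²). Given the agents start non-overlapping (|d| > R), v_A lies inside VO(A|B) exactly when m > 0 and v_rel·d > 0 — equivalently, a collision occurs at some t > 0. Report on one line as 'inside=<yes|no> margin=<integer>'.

d = (11, -9),  |d|² = 202;  R = 5+1 = 6,  c = 202−6² = 166
v_rel = (-3, 5),  |v_rel|² = 34;  v_rel·d = (-3)·(11) + (5)·(-9) = -78
34·t² + 156·t + 166 = 0  ⇒  m = (-78)² − 34·166 = 440
m = 440 > 0,  v_rel·d = -78 < 0  ⇒  outside

inside=no margin=440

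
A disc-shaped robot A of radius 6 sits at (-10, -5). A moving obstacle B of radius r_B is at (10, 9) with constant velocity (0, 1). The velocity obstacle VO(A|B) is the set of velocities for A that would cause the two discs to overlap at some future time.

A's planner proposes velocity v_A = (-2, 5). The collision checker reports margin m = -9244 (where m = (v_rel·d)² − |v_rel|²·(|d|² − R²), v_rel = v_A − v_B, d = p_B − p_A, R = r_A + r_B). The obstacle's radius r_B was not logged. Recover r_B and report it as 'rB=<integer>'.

m = -9244
d = (20, 14);  v_rel = (-2, 4),  |v_rel|² = 20
v_rel×d = (-2)·(14) − (4)·(20) = -108
since m = R²·20 − (-108)²:  R² = (11664 + -9244) / 20 = 121
R = √121 = 11  ⇒  r_B = 11 − 6 = 5

rB=5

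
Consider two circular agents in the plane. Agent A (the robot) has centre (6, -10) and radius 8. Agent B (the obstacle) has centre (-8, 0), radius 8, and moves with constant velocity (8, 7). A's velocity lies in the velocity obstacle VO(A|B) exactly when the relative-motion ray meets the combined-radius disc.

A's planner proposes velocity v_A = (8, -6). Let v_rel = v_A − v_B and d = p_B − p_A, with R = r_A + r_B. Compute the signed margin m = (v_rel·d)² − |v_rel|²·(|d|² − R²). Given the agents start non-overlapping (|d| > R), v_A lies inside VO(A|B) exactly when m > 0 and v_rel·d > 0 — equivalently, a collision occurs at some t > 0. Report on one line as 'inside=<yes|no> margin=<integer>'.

d = (-14, 10),  |d|² = 296;  R = 8+8 = 16,  c = 296−16² = 40
v_rel = (0, -13),  |v_rel|² = 169;  v_rel·d = (0)·(-14) + (-13)·(10) = -130
169·t² + 260·t + 40 = 0  ⇒  m = (-130)² − 169·40 = 10140
m = 10140 > 0,  v_rel·d = -130 < 0  ⇒  outside

inside=no margin=10140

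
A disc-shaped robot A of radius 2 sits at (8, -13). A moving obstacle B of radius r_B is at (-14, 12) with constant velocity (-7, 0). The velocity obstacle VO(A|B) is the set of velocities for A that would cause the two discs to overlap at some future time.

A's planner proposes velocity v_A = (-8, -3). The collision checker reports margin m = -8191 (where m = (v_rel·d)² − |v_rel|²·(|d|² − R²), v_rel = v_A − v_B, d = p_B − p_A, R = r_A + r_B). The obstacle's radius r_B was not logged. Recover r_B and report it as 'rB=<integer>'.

m = -8191
d = (-22, 25);  v_rel = (-1, -3),  |v_rel|² = 10
v_rel×d = (-1)·(25) − (-3)·(-22) = -91
since m = R²·10 − (-91)²:  R² = (8281 + -8191) / 10 = 9
R = √9 = 3  ⇒  r_B = 3 − 2 = 1

rB=1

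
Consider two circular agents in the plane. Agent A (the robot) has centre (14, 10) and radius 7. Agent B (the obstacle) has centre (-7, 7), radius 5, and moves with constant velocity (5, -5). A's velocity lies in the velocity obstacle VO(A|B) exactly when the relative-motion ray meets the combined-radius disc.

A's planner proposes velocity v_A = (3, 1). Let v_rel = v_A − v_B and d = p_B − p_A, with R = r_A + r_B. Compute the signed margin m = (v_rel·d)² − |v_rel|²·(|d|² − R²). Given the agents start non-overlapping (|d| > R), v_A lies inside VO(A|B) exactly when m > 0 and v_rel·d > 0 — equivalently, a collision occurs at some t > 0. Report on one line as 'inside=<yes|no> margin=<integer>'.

d = (-21, -3),  |d|² = 450;  R = 7+5 = 12,  c = 450−12² = 306
v_rel = (-2, 6),  |v_rel|² = 40;  v_rel·d = (-2)·(-21) + (6)·(-3) = 24
40·t² − 48·t + 306 = 0  ⇒  m = 24² − 40·306 = -11664
m = -11664 < 0,  v_rel·d = 24 > 0  ⇒  outside

inside=no margin=-11664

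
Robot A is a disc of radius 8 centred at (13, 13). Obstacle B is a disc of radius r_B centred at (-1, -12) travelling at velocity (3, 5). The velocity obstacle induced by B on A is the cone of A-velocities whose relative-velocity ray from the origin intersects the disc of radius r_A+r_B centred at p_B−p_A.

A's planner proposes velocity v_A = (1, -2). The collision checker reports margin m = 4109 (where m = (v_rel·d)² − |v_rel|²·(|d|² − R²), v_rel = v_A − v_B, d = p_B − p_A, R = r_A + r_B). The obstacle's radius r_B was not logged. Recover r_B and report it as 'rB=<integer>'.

m = 4109
d = (-14, -25);  v_rel = (-2, -7),  |v_rel|² = 53
v_rel×d = (-2)·(-25) − (-7)·(-14) = -48
since m = R²·53 − (-48)²:  R² = (2304 + 4109) / 53 = 121
R = √121 = 11  ⇒  r_B = 11 − 8 = 3

rB=3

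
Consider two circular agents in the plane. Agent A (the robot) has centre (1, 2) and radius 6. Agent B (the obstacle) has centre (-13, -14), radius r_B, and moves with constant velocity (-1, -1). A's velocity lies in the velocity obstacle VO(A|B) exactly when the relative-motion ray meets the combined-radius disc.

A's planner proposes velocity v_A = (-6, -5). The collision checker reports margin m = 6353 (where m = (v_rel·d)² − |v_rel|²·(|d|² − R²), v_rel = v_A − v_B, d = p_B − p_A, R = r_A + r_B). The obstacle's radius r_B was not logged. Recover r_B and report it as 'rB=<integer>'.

m = 6353
d = (-14, -16);  v_rel = (-5, -4),  |v_rel|² = 41
v_rel×d = (-5)·(-16) − (-4)·(-14) = 24
since m = R²·41 − 24²:  R² = (576 + 6353) / 41 = 169
R = √169 = 13  ⇒  r_B = 13 − 6 = 7

rB=7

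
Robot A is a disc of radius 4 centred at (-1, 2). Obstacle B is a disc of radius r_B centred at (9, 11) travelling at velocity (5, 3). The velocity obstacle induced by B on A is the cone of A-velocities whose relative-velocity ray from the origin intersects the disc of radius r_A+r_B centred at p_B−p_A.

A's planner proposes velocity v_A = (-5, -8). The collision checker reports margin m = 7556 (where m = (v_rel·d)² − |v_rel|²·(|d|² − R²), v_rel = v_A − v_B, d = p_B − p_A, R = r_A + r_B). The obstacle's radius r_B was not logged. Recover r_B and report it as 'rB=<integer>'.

m = 7556
d = (10, 9);  v_rel = (-10, -11),  |v_rel|² = 221
v_rel×d = (-10)·(9) − (-11)·(10) = 20
since m = R²·221 − 20²:  R² = (400 + 7556) / 221 = 36
R = √36 = 6  ⇒  r_B = 6 − 4 = 2

rB=2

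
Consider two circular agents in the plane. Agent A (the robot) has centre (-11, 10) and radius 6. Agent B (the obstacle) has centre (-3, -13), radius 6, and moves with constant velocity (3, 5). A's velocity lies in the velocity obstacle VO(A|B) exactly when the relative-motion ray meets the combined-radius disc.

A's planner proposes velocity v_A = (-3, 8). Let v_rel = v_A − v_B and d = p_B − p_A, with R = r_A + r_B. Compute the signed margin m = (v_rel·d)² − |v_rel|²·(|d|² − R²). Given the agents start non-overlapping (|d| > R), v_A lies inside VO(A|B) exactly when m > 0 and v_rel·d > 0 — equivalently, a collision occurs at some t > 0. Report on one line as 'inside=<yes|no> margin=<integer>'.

d = (8, -23),  |d|² = 593;  R = 6+6 = 12,  c = 593−12² = 449
v_rel = (-6, 3),  |v_rel|² = 45;  v_rel·d = (-6)·(8) + (3)·(-23) = -117
45·t² + 234·t + 449 = 0  ⇒  m = (-117)² − 45·449 = -6516
m = -6516 < 0,  v_rel·d = -117 < 0  ⇒  outside

inside=no margin=-6516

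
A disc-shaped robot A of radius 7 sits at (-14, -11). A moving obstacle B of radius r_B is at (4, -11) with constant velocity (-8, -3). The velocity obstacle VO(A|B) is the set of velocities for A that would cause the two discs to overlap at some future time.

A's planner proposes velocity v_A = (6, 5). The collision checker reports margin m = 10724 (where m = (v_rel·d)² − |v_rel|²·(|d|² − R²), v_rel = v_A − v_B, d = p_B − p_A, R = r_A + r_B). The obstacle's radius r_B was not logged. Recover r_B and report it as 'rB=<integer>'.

m = 10724
d = (18, 0);  v_rel = (14, 8),  |v_rel|² = 260
v_rel×d = (14)·(0) − (8)·(18) = -144
since m = R²·260 − (-144)²:  R² = (20736 + 10724) / 260 = 121
R = √121 = 11  ⇒  r_B = 11 − 7 = 4

rB=4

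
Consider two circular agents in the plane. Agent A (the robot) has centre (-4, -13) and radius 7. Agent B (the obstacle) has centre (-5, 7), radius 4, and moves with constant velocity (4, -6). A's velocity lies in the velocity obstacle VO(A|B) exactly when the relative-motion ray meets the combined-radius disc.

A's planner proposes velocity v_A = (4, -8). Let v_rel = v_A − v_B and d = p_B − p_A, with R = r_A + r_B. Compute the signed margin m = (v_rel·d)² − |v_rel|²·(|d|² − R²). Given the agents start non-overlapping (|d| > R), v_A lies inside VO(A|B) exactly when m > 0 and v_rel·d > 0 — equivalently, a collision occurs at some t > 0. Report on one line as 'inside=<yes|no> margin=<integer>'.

d = (-1, 20),  |d|² = 401;  R = 7+4 = 11,  c = 401−11² = 280
v_rel = (0, -2),  |v_rel|² = 4;  v_rel·d = (0)·(-1) + (-2)·(20) = -40
4·t² + 80·t + 280 = 0  ⇒  m = (-40)² − 4·280 = 480
m = 480 > 0,  v_rel·d = -40 < 0  ⇒  outside

inside=no margin=480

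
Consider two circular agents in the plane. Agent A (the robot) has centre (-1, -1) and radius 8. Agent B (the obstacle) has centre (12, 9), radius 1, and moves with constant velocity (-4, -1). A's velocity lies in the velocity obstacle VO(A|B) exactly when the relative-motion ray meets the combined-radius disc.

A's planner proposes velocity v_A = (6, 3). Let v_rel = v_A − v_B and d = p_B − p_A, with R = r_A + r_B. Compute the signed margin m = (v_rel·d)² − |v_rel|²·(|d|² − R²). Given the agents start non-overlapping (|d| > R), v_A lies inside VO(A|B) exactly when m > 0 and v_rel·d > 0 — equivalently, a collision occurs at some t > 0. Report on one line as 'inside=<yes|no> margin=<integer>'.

d = (13, 10),  |d|² = 269;  R = 8+1 = 9,  c = 269−9² = 188
v_rel = (10, 4),  |v_rel|² = 116;  v_rel·d = (10)·(13) + (4)·(10) = 170
116·t² − 340·t + 188 = 0  ⇒  m = 170² − 116·188 = 7092
m = 7092 > 0,  v_rel·d = 170 > 0  ⇒  inside

inside=yes margin=7092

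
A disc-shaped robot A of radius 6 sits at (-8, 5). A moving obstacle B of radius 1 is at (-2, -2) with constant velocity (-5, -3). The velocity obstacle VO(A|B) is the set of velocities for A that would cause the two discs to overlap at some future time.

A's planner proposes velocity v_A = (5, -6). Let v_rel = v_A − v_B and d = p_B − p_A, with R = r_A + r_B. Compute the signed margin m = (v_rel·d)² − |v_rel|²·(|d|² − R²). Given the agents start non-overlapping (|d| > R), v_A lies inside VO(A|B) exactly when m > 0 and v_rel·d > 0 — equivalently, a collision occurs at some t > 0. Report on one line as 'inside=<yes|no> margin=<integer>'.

d = (6, -7),  |d|² = 85;  R = 6+1 = 7,  c = 85−7² = 36
v_rel = (10, -3),  |v_rel|² = 109;  v_rel·d = (10)·(6) + (-3)·(-7) = 81
109·t² − 162·t + 36 = 0  ⇒  m = 81² − 109·36 = 2637
m = 2637 > 0,  v_rel·d = 81 > 0  ⇒  inside

inside=yes margin=2637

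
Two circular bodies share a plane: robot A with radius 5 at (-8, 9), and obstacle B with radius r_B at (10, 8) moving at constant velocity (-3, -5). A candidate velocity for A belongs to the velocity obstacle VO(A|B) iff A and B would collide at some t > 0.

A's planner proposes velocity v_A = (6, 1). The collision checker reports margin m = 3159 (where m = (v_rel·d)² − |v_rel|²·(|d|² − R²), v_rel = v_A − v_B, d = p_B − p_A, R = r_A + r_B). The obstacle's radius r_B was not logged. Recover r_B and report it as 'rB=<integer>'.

m = 3159
d = (18, -1);  v_rel = (9, 6),  |v_rel|² = 117
v_rel×d = (9)·(-1) − (6)·(18) = -117
since m = R²·117 − (-117)²:  R² = (13689 + 3159) / 117 = 144
R = √144 = 12  ⇒  r_B = 12 − 5 = 7

rB=7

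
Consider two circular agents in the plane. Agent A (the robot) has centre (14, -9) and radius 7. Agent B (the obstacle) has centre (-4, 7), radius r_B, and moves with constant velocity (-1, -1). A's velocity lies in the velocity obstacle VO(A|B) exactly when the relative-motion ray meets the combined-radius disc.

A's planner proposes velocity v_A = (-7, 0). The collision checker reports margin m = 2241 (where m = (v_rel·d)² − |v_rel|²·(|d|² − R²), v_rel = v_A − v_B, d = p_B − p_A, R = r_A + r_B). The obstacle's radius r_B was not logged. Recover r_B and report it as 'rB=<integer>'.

m = 2241
d = (-18, 16);  v_rel = (-6, 1),  |v_rel|² = 37
v_rel×d = (-6)·(16) − (1)·(-18) = -78
since m = R²·37 − (-78)²:  R² = (6084 + 2241) / 37 = 225
R = √225 = 15  ⇒  r_B = 15 − 7 = 8

rB=8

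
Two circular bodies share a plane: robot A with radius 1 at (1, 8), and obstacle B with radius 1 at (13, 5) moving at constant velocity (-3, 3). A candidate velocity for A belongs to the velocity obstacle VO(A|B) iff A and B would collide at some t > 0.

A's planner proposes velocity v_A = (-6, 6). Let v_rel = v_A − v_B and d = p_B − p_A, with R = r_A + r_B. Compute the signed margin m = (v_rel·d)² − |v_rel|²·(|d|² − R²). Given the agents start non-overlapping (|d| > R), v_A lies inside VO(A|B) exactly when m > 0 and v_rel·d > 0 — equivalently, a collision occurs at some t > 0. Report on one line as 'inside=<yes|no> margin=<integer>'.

d = (12, -3),  |d|² = 153;  R = 1+1 = 2,  c = 153−2² = 149
v_rel = (-3, 3),  |v_rel|² = 18;  v_rel·d = (-3)·(12) + (3)·(-3) = -45
18·t² + 90·t + 149 = 0  ⇒  m = (-45)² − 18·149 = -657
m = -657 < 0,  v_rel·d = -45 < 0  ⇒  outside

inside=no margin=-657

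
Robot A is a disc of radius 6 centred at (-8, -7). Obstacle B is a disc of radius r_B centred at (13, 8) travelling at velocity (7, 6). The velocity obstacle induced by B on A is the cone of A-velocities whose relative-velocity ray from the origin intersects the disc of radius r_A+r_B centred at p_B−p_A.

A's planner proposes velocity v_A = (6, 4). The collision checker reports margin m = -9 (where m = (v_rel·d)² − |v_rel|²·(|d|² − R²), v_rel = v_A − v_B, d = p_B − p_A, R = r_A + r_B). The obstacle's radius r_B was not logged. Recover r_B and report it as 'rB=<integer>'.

m = -9
d = (21, 15);  v_rel = (-1, -2),  |v_rel|² = 5
v_rel×d = (-1)·(15) − (-2)·(21) = 27
since m = R²·5 − 27²:  R² = (729 + -9) / 5 = 144
R = √144 = 12  ⇒  r_B = 12 − 6 = 6

rB=6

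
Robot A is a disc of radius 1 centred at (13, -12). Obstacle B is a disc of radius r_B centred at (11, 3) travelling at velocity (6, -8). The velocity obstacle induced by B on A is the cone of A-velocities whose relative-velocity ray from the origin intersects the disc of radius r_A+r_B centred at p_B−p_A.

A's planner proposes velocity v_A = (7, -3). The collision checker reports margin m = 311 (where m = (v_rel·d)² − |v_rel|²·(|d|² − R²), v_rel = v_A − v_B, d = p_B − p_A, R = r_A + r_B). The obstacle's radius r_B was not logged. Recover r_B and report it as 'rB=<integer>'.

m = 311
d = (-2, 15);  v_rel = (1, 5),  |v_rel|² = 26
v_rel×d = (1)·(15) − (5)·(-2) = 25
since m = R²·26 − 25²:  R² = (625 + 311) / 26 = 36
R = √36 = 6  ⇒  r_B = 6 − 1 = 5

rB=5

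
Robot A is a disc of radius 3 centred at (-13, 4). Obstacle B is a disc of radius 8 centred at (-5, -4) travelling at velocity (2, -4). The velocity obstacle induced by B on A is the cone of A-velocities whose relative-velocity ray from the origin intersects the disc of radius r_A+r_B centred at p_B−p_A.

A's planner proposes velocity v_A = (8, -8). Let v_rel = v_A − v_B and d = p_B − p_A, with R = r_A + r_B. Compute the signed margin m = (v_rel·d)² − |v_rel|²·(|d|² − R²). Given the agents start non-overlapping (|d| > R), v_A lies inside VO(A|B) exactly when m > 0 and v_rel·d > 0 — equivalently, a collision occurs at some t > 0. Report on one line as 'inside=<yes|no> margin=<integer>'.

d = (8, -8),  |d|² = 128;  R = 3+8 = 11,  c = 128−11² = 7
v_rel = (6, -4),  |v_rel|² = 52;  v_rel·d = (6)·(8) + (-4)·(-8) = 80
52·t² − 160·t + 7 = 0  ⇒  m = 80² − 52·7 = 6036
m = 6036 > 0,  v_rel·d = 80 > 0  ⇒  inside

inside=yes margin=6036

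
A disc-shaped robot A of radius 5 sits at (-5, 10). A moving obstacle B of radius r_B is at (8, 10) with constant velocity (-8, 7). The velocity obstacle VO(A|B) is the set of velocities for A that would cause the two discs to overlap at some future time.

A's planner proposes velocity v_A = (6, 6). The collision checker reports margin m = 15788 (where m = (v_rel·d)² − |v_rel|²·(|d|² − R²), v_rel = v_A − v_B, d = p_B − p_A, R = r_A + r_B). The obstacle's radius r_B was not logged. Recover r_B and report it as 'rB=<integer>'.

m = 15788
d = (13, 0);  v_rel = (14, -1),  |v_rel|² = 197
v_rel×d = (14)·(0) − (-1)·(13) = 13
since m = R²·197 − 13²:  R² = (169 + 15788) / 197 = 81
R = √81 = 9  ⇒  r_B = 9 − 5 = 4

rB=4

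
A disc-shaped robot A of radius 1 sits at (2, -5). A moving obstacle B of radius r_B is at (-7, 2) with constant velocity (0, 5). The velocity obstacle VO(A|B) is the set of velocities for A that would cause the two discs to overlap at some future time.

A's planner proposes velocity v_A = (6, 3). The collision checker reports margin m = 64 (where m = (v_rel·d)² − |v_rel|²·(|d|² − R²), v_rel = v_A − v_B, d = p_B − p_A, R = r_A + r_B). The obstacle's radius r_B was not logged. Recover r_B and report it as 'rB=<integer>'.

m = 64
d = (-9, 7);  v_rel = (6, -2),  |v_rel|² = 40
v_rel×d = (6)·(7) − (-2)·(-9) = 24
since m = R²·40 − 24²:  R² = (576 + 64) / 40 = 16
R = √16 = 4  ⇒  r_B = 4 − 1 = 3

rB=3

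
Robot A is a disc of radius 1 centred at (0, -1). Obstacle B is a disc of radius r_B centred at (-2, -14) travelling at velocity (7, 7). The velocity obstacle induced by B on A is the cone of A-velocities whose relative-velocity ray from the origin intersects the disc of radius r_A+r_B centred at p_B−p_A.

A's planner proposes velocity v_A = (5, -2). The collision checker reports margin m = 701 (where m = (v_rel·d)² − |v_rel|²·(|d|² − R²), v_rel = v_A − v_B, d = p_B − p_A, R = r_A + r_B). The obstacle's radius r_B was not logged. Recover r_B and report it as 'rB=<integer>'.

m = 701
d = (-2, -13);  v_rel = (-2, -9),  |v_rel|² = 85
v_rel×d = (-2)·(-13) − (-9)·(-2) = 8
since m = R²·85 − 8²:  R² = (64 + 701) / 85 = 9
R = √9 = 3  ⇒  r_B = 3 − 1 = 2

rB=2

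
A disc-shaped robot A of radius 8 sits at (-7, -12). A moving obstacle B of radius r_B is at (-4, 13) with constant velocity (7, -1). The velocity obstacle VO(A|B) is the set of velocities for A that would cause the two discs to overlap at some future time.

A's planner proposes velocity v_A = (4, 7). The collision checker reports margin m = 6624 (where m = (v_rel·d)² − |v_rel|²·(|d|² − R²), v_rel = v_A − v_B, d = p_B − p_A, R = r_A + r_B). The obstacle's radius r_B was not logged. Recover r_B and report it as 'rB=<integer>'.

m = 6624
d = (3, 25);  v_rel = (-3, 8),  |v_rel|² = 73
v_rel×d = (-3)·(25) − (8)·(3) = -99
since m = R²·73 − (-99)²:  R² = (9801 + 6624) / 73 = 225
R = √225 = 15  ⇒  r_B = 15 − 8 = 7

rB=7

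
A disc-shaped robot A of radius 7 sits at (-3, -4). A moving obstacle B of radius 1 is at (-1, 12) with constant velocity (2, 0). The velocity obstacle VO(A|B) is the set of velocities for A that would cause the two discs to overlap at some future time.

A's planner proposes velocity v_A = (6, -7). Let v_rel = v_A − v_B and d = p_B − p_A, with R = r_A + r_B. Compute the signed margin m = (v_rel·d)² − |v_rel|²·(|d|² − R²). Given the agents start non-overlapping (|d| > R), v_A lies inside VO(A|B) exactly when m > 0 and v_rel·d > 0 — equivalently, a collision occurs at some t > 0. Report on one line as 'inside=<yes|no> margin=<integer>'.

d = (2, 16),  |d|² = 260;  R = 7+1 = 8,  c = 260−8² = 196
v_rel = (4, -7),  |v_rel|² = 65;  v_rel·d = (4)·(2) + (-7)·(16) = -104
65·t² + 208·t + 196 = 0  ⇒  m = (-104)² − 65·196 = -1924
m = -1924 < 0,  v_rel·d = -104 < 0  ⇒  outside

inside=no margin=-1924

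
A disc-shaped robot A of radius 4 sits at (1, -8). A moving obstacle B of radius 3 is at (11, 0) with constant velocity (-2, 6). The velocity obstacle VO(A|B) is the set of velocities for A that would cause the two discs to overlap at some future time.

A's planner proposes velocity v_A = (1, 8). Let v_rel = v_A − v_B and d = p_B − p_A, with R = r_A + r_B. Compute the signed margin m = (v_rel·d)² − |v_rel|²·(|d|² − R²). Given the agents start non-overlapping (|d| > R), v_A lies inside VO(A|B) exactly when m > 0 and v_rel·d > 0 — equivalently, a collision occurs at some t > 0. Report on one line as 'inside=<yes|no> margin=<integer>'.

d = (10, 8),  |d|² = 164;  R = 4+3 = 7,  c = 164−7² = 115
v_rel = (3, 2),  |v_rel|² = 13;  v_rel·d = (3)·(10) + (2)·(8) = 46
13·t² − 92·t + 115 = 0  ⇒  m = 46² − 13·115 = 621
m = 621 > 0,  v_rel·d = 46 > 0  ⇒  inside

inside=yes margin=621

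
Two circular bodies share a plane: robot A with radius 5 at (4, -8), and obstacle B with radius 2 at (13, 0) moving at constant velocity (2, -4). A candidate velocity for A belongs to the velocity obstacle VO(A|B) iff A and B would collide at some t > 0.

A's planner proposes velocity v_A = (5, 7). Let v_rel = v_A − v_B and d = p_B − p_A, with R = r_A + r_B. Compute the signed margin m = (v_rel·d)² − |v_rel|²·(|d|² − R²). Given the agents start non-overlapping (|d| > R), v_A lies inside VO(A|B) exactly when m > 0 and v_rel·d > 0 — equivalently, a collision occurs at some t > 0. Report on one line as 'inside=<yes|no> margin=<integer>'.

d = (9, 8),  |d|² = 145;  R = 5+2 = 7,  c = 145−7² = 96
v_rel = (3, 11),  |v_rel|² = 130;  v_rel·d = (3)·(9) + (11)·(8) = 115
130·t² − 230·t + 96 = 0  ⇒  m = 115² − 130·96 = 745
m = 745 > 0,  v_rel·d = 115 > 0  ⇒  inside

inside=yes margin=745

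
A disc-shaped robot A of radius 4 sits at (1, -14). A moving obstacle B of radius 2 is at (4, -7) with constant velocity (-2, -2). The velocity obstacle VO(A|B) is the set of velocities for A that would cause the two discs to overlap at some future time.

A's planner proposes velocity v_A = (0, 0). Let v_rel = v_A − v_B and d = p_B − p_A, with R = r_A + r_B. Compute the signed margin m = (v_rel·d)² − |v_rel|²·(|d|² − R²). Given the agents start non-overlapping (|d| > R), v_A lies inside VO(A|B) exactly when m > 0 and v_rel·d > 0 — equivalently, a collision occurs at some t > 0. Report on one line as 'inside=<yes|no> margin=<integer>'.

d = (3, 7),  |d|² = 58;  R = 4+2 = 6,  c = 58−6² = 22
v_rel = (2, 2),  |v_rel|² = 8;  v_rel·d = (2)·(3) + (2)·(7) = 20
8·t² − 40·t + 22 = 0  ⇒  m = 20² − 8·22 = 224
m = 224 > 0,  v_rel·d = 20 > 0  ⇒  inside

inside=yes margin=224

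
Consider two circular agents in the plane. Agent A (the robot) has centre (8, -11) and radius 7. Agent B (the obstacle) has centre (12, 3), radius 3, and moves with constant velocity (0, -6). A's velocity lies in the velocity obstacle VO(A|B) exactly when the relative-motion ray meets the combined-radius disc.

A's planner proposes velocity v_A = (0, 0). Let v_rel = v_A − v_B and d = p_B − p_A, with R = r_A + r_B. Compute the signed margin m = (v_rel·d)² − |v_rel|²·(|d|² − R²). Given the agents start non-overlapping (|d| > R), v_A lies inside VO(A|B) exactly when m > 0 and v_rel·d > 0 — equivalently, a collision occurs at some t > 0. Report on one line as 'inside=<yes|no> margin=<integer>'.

d = (4, 14),  |d|² = 212;  R = 7+3 = 10,  c = 212−10² = 112
v_rel = (0, 6),  |v_rel|² = 36;  v_rel·d = (0)·(4) + (6)·(14) = 84
36·t² − 168·t + 112 = 0  ⇒  m = 84² − 36·112 = 3024
m = 3024 > 0,  v_rel·d = 84 > 0  ⇒  inside

inside=yes margin=3024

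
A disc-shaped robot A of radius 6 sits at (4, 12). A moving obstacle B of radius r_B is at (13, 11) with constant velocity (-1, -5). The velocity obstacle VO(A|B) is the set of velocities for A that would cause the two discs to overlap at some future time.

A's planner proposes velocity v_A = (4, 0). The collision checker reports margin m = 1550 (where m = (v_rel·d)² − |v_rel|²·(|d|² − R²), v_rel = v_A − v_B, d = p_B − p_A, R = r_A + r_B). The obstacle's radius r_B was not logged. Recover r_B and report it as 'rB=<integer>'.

m = 1550
d = (9, -1);  v_rel = (5, 5),  |v_rel|² = 50
v_rel×d = (5)·(-1) − (5)·(9) = -50
since m = R²·50 − (-50)²:  R² = (2500 + 1550) / 50 = 81
R = √81 = 9  ⇒  r_B = 9 − 6 = 3

rB=3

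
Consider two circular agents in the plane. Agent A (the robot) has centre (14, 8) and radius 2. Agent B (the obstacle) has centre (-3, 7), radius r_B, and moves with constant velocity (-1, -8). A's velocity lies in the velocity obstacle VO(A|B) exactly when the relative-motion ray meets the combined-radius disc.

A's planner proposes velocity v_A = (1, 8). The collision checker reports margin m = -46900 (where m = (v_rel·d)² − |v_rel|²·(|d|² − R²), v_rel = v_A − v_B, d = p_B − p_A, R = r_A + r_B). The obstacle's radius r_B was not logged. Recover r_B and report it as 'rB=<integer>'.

m = -46900
d = (-17, -1);  v_rel = (2, 16),  |v_rel|² = 260
v_rel×d = (2)·(-1) − (16)·(-17) = 270
since m = R²·260 − 270²:  R² = (72900 + -46900) / 260 = 100
R = √100 = 10  ⇒  r_B = 10 − 2 = 8

rB=8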